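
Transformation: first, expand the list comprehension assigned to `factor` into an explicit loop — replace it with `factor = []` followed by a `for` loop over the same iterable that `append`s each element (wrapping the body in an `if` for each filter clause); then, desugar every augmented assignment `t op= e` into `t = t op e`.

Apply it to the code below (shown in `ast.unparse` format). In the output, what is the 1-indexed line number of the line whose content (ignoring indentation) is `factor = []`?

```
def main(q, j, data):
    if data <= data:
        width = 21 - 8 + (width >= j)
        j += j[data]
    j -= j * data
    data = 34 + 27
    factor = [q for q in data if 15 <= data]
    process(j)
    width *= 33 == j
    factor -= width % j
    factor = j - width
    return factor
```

Transformed code:
def main(q, j, data):
    if data <= data:
        width = 21 - 8 + (width >= j)
        j = j + j[data]
    j = j - j * data
    data = 34 + 27
    factor = []
    for q in data:
        if 15 <= data:
            factor.append(q)
    process(j)
    width = width * (33 == j)
    factor = factor - width % j
    factor = j - width
    return factor

7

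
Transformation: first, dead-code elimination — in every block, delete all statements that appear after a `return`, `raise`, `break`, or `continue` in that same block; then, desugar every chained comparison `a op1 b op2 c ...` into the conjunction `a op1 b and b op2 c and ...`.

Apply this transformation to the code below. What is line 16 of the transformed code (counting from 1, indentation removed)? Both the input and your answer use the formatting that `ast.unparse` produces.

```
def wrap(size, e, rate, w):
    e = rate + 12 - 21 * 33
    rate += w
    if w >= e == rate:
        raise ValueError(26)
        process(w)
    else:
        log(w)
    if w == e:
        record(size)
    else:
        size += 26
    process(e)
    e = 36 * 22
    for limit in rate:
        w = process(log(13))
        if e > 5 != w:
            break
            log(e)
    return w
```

if e > 5 and 5 != w:

Transformed code:
def wrap(size, e, rate, w):
    e = rate + 12 - 21 * 33
    rate += w
    if w >= e and e == rate:
        raise ValueError(26)
    else:
        log(w)
    if w == e:
        record(size)
    else:
        size += 26
    process(e)
    e = 36 * 22
    for limit in rate:
        w = process(log(13))
        if e > 5 and 5 != w:
            break
    return w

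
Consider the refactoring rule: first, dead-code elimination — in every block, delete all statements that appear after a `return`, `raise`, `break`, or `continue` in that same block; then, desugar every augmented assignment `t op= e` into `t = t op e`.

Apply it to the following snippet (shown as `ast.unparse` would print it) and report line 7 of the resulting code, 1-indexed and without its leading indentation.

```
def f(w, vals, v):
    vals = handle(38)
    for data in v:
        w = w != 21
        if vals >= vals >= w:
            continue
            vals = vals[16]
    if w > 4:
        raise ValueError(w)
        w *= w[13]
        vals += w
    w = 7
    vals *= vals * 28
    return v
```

if w > 4:

Transformed code:
def f(w, vals, v):
    vals = handle(38)
    for data in v:
        w = w != 21
        if vals >= vals >= w:
            continue
    if w > 4:
        raise ValueError(w)
    w = 7
    vals = vals * (vals * 28)
    return v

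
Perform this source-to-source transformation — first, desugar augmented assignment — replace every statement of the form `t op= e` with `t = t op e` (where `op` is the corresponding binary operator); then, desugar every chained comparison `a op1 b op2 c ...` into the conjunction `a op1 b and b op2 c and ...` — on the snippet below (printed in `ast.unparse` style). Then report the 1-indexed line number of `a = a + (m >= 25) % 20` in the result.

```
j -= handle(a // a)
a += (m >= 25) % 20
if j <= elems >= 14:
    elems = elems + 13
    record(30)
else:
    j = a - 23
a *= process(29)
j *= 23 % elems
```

Transformed code:
j = j - handle(a // a)
a = a + (m >= 25) % 20
if j <= elems and elems >= 14:
    elems = elems + 13
    record(30)
else:
    j = a - 23
a = a * process(29)
j = j * (23 % elems)

2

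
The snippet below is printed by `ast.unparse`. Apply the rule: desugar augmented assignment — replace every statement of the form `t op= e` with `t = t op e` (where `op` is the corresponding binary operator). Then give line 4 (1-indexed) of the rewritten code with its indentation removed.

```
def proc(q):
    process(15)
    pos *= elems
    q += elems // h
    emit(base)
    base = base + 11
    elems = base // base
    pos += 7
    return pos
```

Transformed code:
def proc(q):
    process(15)
    pos = pos * elems
    q = q + elems // h
    emit(base)
    base = base + 11
    elems = base // base
    pos = pos + 7
    return pos

q = q + elems // h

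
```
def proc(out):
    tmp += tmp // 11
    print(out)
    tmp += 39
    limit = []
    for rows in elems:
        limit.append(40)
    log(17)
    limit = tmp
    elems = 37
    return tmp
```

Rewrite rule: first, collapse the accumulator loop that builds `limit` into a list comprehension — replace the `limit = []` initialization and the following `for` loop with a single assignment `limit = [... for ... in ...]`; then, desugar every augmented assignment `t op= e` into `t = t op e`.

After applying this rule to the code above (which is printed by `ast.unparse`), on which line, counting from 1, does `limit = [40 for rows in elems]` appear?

5

Transformed code:
def proc(out):
    tmp = tmp + tmp // 11
    print(out)
    tmp = tmp + 39
    limit = [40 for rows in elems]
    log(17)
    limit = tmp
    elems = 37
    return tmp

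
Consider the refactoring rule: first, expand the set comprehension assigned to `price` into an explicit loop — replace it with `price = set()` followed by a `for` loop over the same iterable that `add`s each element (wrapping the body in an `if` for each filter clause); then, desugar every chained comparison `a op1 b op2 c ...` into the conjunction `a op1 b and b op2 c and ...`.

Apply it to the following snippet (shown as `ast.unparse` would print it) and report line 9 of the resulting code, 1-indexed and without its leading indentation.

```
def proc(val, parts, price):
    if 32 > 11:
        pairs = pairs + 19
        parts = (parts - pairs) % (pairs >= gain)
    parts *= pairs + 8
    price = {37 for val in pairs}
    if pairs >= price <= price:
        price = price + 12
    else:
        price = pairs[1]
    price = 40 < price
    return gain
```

if pairs >= price and price <= price:

Transformed code:
def proc(val, parts, price):
    if 32 > 11:
        pairs = pairs + 19
        parts = (parts - pairs) % (pairs >= gain)
    parts *= pairs + 8
    price = set()
    for val in pairs:
        price.add(37)
    if pairs >= price and price <= price:
        price = price + 12
    else:
        price = pairs[1]
    price = 40 < price
    return gain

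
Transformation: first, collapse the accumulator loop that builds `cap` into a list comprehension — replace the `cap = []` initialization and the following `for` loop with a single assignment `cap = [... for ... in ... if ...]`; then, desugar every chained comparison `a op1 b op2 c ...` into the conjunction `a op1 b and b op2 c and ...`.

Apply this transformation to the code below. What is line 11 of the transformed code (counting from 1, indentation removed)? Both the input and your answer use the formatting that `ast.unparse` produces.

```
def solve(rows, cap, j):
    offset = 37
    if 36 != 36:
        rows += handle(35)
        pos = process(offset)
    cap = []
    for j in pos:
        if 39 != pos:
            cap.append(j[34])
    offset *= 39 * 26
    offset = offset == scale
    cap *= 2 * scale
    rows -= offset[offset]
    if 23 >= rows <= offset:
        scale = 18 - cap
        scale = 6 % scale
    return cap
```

Transformed code:
def solve(rows, cap, j):
    offset = 37
    if 36 != 36:
        rows += handle(35)
        pos = process(offset)
    cap = [j[34] for j in pos if 39 != pos]
    offset *= 39 * 26
    offset = offset == scale
    cap *= 2 * scale
    rows -= offset[offset]
    if 23 >= rows and rows <= offset:
        scale = 18 - cap
        scale = 6 % scale
    return cap

if 23 >= rows and rows <= offset:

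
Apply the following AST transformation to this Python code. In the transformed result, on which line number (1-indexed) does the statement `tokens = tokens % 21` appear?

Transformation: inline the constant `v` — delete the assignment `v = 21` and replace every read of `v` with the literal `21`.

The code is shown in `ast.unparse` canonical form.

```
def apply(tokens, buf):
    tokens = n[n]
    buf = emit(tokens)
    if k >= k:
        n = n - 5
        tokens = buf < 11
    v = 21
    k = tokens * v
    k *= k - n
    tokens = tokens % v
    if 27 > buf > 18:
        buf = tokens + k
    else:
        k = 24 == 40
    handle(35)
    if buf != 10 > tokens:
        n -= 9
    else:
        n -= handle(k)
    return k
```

9

Transformed code:
def apply(tokens, buf):
    tokens = n[n]
    buf = emit(tokens)
    if k >= k:
        n = n - 5
        tokens = buf < 11
    k = tokens * 21
    k *= k - n
    tokens = tokens % 21
    if 27 > buf > 18:
        buf = tokens + k
    else:
        k = 24 == 40
    handle(35)
    if buf != 10 > tokens:
        n -= 9
    else:
        n -= handle(k)
    return k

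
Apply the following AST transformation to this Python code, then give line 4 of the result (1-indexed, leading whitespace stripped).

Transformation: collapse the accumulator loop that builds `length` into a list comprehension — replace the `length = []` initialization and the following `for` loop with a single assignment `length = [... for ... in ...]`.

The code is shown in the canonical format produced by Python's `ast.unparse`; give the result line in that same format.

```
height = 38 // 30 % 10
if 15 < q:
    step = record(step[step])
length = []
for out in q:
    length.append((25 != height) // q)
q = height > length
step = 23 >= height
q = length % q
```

Transformed code:
height = 38 // 30 % 10
if 15 < q:
    step = record(step[step])
length = [(25 != height) // q for out in q]
q = height > length
step = 23 >= height
q = length % q

length = [(25 != height) // q for out in q]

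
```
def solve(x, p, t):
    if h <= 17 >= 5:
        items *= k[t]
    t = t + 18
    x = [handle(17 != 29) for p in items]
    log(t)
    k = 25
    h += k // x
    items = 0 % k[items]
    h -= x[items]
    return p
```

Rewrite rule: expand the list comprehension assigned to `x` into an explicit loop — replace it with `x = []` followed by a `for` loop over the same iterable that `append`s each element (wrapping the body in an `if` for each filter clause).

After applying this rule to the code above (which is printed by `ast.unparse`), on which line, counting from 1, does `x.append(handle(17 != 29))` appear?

Transformed code:
def solve(x, p, t):
    if h <= 17 >= 5:
        items *= k[t]
    t = t + 18
    x = []
    for p in items:
        x.append(handle(17 != 29))
    log(t)
    k = 25
    h += k // x
    items = 0 % k[items]
    h -= x[items]
    return p

7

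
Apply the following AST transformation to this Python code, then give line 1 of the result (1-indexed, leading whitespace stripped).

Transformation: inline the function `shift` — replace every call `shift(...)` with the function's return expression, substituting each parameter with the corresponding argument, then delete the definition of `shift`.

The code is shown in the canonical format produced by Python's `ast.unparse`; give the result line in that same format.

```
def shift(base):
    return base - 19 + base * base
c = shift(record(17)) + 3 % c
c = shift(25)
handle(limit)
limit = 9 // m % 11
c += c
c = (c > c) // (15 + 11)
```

c = record(17) - 19 + record(17) * record(17) + 3 % c

Transformed code:
c = record(17) - 19 + record(17) * record(17) + 3 % c
c = 25 - 19 + 25 * 25
handle(limit)
limit = 9 // m % 11
c += c
c = (c > c) // (15 + 11)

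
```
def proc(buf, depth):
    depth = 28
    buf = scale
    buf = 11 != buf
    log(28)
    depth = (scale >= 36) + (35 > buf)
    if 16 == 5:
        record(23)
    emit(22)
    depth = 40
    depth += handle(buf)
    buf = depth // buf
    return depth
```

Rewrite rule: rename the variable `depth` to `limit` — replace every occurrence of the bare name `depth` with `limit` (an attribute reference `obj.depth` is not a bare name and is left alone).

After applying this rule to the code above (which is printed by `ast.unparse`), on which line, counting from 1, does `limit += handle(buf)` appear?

11

Transformed code:
def proc(buf, limit):
    limit = 28
    buf = scale
    buf = 11 != buf
    log(28)
    limit = (scale >= 36) + (35 > buf)
    if 16 == 5:
        record(23)
    emit(22)
    limit = 40
    limit += handle(buf)
    buf = limit // buf
    return limit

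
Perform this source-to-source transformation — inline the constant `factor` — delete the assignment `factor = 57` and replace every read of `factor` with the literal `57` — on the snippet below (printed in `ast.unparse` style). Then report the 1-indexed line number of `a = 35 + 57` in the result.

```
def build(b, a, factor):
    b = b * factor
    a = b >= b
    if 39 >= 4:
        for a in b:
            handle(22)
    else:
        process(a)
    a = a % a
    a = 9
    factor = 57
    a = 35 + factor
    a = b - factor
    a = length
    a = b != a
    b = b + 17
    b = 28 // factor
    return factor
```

Transformed code:
def build(b, a, factor):
    b = b * 57
    a = b >= b
    if 39 >= 4:
        for a in b:
            handle(22)
    else:
        process(a)
    a = a % a
    a = 9
    a = 35 + 57
    a = b - 57
    a = length
    a = b != a
    b = b + 17
    b = 28 // 57
    return 57

11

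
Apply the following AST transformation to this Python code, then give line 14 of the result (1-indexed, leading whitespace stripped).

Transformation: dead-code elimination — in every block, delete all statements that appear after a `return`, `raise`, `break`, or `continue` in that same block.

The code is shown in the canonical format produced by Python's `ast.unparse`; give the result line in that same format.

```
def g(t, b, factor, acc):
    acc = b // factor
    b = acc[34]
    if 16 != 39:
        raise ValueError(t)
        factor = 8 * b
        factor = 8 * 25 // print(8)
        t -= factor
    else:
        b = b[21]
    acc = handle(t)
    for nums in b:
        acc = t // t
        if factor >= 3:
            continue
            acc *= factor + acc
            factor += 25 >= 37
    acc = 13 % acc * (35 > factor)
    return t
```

Transformed code:
def g(t, b, factor, acc):
    acc = b // factor
    b = acc[34]
    if 16 != 39:
        raise ValueError(t)
    else:
        b = b[21]
    acc = handle(t)
    for nums in b:
        acc = t // t
        if factor >= 3:
            continue
    acc = 13 % acc * (35 > factor)
    return t

return t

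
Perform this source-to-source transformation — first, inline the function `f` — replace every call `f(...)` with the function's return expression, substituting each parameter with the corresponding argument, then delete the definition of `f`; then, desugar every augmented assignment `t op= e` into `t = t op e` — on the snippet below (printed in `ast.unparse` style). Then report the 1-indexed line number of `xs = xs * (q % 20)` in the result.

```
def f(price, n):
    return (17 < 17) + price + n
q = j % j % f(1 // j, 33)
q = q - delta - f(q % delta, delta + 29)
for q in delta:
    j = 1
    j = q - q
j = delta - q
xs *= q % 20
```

7

Transformed code:
q = j % j % ((17 < 17) + 1 // j + 33)
q = q - delta - ((17 < 17) + q % delta + (delta + 29))
for q in delta:
    j = 1
    j = q - q
j = delta - q
xs = xs * (q % 20)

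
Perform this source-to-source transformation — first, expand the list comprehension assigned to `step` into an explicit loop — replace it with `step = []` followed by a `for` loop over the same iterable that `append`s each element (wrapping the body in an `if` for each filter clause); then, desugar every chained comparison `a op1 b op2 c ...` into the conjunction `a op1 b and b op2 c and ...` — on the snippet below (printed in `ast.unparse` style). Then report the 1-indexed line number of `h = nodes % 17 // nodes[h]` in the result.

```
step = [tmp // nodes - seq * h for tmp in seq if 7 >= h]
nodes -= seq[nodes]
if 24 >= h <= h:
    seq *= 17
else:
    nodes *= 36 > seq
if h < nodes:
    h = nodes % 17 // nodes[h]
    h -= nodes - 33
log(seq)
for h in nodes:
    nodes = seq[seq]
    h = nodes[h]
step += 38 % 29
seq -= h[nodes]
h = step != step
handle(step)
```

Transformed code:
step = []
for tmp in seq:
    if 7 >= h:
        step.append(tmp // nodes - seq * h)
nodes -= seq[nodes]
if 24 >= h and h <= h:
    seq *= 17
else:
    nodes *= 36 > seq
if h < nodes:
    h = nodes % 17 // nodes[h]
    h -= nodes - 33
log(seq)
for h in nodes:
    nodes = seq[seq]
    h = nodes[h]
step += 38 % 29
seq -= h[nodes]
h = step != step
handle(step)

11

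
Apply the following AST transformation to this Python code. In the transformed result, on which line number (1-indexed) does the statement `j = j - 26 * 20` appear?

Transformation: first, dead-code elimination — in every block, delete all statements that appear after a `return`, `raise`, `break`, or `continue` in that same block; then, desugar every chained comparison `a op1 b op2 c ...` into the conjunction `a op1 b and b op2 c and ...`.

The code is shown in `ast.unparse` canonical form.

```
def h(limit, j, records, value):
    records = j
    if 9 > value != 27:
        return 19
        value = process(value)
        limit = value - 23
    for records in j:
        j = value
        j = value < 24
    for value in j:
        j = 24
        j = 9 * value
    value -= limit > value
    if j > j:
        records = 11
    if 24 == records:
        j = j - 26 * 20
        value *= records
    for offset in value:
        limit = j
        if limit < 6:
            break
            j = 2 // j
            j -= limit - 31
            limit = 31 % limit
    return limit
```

15

Transformed code:
def h(limit, j, records, value):
    records = j
    if 9 > value and value != 27:
        return 19
    for records in j:
        j = value
        j = value < 24
    for value in j:
        j = 24
        j = 9 * value
    value -= limit > value
    if j > j:
        records = 11
    if 24 == records:
        j = j - 26 * 20
        value *= records
    for offset in value:
        limit = j
        if limit < 6:
            break
    return limit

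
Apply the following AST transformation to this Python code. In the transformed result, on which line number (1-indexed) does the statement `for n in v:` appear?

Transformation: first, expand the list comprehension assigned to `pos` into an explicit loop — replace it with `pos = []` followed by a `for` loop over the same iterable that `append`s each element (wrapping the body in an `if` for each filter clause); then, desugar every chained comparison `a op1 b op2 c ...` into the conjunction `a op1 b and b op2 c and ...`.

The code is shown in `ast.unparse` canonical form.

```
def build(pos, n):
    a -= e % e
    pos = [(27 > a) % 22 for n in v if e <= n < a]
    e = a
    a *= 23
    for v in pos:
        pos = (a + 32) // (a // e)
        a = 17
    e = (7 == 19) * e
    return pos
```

4

Transformed code:
def build(pos, n):
    a -= e % e
    pos = []
    for n in v:
        if e <= n and n < a:
            pos.append((27 > a) % 22)
    e = a
    a *= 23
    for v in pos:
        pos = (a + 32) // (a // e)
        a = 17
    e = (7 == 19) * e
    return pos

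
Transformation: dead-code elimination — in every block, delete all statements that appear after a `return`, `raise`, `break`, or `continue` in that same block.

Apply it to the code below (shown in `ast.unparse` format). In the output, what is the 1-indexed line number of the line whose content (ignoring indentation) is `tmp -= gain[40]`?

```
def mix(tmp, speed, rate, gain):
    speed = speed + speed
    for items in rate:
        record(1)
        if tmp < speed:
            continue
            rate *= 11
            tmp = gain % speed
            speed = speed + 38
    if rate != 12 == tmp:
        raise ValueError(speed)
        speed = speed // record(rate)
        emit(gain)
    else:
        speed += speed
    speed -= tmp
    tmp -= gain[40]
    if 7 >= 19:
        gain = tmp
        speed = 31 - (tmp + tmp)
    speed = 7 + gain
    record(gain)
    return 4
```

Transformed code:
def mix(tmp, speed, rate, gain):
    speed = speed + speed
    for items in rate:
        record(1)
        if tmp < speed:
            continue
    if rate != 12 == tmp:
        raise ValueError(speed)
    else:
        speed += speed
    speed -= tmp
    tmp -= gain[40]
    if 7 >= 19:
        gain = tmp
        speed = 31 - (tmp + tmp)
    speed = 7 + gain
    record(gain)
    return 4

12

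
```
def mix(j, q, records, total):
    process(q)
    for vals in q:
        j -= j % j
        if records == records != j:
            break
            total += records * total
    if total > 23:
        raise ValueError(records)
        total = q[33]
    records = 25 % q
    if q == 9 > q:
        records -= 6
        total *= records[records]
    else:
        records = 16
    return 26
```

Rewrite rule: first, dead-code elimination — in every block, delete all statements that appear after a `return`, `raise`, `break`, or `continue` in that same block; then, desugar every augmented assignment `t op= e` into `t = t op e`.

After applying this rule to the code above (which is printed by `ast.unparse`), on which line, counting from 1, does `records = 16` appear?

14

Transformed code:
def mix(j, q, records, total):
    process(q)
    for vals in q:
        j = j - j % j
        if records == records != j:
            break
    if total > 23:
        raise ValueError(records)
    records = 25 % q
    if q == 9 > q:
        records = records - 6
        total = total * records[records]
    else:
        records = 16
    return 26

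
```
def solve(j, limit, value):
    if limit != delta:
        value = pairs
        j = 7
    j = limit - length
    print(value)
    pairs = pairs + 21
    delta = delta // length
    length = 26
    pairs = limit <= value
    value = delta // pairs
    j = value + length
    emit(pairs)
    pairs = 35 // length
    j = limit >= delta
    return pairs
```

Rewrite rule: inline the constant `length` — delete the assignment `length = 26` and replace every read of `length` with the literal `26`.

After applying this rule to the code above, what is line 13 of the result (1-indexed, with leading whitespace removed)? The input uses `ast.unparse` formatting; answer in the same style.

pairs = 35 // 26

Transformed code:
def solve(j, limit, value):
    if limit != delta:
        value = pairs
        j = 7
    j = limit - 26
    print(value)
    pairs = pairs + 21
    delta = delta // 26
    pairs = limit <= value
    value = delta // pairs
    j = value + 26
    emit(pairs)
    pairs = 35 // 26
    j = limit >= delta
    return pairs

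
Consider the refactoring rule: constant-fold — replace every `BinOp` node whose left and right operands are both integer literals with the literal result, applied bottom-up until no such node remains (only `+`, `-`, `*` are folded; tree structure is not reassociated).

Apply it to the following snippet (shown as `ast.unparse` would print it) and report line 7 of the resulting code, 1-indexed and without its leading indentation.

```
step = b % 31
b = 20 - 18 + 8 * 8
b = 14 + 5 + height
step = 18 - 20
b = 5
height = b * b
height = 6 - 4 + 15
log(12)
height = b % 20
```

height = 17

Transformed code:
step = b % 31
b = 66
b = 19 + height
step = -2
b = 5
height = b * b
height = 17
log(12)
height = b % 20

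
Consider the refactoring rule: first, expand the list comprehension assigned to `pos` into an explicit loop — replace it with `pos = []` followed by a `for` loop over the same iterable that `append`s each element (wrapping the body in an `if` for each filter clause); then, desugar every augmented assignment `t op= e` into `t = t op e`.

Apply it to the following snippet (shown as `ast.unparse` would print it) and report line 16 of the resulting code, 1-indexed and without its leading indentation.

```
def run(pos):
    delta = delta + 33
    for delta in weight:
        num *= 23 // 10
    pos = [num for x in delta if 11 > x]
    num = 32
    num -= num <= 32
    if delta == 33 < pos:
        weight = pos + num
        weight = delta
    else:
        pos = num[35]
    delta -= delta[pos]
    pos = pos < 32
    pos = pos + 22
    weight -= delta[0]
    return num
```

Transformed code:
def run(pos):
    delta = delta + 33
    for delta in weight:
        num = num * (23 // 10)
    pos = []
    for x in delta:
        if 11 > x:
            pos.append(num)
    num = 32
    num = num - (num <= 32)
    if delta == 33 < pos:
        weight = pos + num
        weight = delta
    else:
        pos = num[35]
    delta = delta - delta[pos]
    pos = pos < 32
    pos = pos + 22
    weight = weight - delta[0]
    return num

delta = delta - delta[pos]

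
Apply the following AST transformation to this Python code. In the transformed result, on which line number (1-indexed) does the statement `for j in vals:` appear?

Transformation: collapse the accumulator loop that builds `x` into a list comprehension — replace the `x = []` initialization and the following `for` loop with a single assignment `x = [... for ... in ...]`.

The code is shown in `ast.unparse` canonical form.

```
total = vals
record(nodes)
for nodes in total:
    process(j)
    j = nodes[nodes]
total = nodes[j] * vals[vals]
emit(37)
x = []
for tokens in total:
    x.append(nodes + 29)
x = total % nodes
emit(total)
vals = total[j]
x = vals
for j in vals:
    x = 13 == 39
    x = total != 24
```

Transformed code:
total = vals
record(nodes)
for nodes in total:
    process(j)
    j = nodes[nodes]
total = nodes[j] * vals[vals]
emit(37)
x = [nodes + 29 for tokens in total]
x = total % nodes
emit(total)
vals = total[j]
x = vals
for j in vals:
    x = 13 == 39
    x = total != 24

13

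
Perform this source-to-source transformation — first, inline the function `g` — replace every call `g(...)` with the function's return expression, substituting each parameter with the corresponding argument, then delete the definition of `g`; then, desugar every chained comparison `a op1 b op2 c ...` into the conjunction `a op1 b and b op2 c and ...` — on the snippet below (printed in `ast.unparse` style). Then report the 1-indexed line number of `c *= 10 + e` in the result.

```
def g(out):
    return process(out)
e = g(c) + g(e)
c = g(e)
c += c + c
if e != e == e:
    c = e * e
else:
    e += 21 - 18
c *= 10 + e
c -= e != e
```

Transformed code:
e = process(c) + process(e)
c = process(e)
c += c + c
if e != e and e == e:
    c = e * e
else:
    e += 21 - 18
c *= 10 + e
c -= e != e

8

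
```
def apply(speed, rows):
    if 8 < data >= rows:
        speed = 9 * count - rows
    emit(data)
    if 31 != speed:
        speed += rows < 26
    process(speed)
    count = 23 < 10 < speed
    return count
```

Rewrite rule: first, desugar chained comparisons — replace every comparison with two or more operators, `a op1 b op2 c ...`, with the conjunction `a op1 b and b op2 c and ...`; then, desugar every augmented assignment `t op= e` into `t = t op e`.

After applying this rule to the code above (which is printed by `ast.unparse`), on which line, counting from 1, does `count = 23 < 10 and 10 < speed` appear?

Transformed code:
def apply(speed, rows):
    if 8 < data and data >= rows:
        speed = 9 * count - rows
    emit(data)
    if 31 != speed:
        speed = speed + (rows < 26)
    process(speed)
    count = 23 < 10 and 10 < speed
    return count

8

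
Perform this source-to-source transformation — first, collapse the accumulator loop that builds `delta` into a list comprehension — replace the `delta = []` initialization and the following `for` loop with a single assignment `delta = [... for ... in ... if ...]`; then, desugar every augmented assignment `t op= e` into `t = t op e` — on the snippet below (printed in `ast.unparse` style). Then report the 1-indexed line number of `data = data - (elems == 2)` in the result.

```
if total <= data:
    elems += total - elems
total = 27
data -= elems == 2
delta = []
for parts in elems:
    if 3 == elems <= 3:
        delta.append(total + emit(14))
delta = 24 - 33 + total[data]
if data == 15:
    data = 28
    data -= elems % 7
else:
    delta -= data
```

Transformed code:
if total <= data:
    elems = elems + (total - elems)
total = 27
data = data - (elems == 2)
delta = [total + emit(14) for parts in elems if 3 == elems <= 3]
delta = 24 - 33 + total[data]
if data == 15:
    data = 28
    data = data - elems % 7
else:
    delta = delta - data

4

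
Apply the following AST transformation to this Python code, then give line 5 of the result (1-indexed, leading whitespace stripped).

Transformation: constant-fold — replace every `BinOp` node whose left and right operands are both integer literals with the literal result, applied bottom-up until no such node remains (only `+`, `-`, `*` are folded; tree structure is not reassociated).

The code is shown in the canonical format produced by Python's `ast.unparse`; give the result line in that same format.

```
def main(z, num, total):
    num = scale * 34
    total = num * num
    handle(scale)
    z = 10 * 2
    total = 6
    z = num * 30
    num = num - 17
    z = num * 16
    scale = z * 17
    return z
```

Transformed code:
def main(z, num, total):
    num = scale * 34
    total = num * num
    handle(scale)
    z = 20
    total = 6
    z = num * 30
    num = num - 17
    z = num * 16
    scale = z * 17
    return z

z = 20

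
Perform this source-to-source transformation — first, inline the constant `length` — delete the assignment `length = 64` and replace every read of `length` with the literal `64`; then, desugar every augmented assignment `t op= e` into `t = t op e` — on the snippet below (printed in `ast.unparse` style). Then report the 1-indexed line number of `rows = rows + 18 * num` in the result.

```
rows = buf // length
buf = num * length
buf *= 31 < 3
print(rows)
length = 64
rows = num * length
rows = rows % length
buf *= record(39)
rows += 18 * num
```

8

Transformed code:
rows = buf // 64
buf = num * 64
buf = buf * (31 < 3)
print(rows)
rows = num * 64
rows = rows % 64
buf = buf * record(39)
rows = rows + 18 * num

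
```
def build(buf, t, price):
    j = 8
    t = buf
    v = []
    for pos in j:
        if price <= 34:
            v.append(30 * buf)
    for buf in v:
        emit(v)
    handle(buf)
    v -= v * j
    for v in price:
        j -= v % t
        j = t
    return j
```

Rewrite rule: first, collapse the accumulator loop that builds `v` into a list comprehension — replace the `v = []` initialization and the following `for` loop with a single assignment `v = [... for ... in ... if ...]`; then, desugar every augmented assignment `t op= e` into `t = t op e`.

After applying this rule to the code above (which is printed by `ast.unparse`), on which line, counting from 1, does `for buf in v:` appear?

Transformed code:
def build(buf, t, price):
    j = 8
    t = buf
    v = [30 * buf for pos in j if price <= 34]
    for buf in v:
        emit(v)
    handle(buf)
    v = v - v * j
    for v in price:
        j = j - v % t
        j = t
    return j

5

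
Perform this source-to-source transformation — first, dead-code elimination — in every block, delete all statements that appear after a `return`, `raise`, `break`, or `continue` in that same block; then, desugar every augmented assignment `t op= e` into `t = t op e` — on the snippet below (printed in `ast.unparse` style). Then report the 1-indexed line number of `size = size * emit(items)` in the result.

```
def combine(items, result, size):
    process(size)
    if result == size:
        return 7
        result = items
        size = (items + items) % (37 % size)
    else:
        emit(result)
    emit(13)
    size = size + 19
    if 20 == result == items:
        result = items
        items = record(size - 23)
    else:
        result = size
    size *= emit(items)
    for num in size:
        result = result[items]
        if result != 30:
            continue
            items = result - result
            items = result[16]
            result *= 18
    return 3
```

14

Transformed code:
def combine(items, result, size):
    process(size)
    if result == size:
        return 7
    else:
        emit(result)
    emit(13)
    size = size + 19
    if 20 == result == items:
        result = items
        items = record(size - 23)
    else:
        result = size
    size = size * emit(items)
    for num in size:
        result = result[items]
        if result != 30:
            continue
    return 3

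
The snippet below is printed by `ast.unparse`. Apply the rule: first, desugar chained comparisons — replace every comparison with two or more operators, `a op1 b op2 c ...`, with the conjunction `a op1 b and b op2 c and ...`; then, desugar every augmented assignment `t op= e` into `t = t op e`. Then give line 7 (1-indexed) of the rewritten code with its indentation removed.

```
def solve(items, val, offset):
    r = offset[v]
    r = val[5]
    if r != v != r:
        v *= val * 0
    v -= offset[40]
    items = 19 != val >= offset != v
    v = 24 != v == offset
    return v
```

items = 19 != val and val >= offset and (offset != v)

Transformed code:
def solve(items, val, offset):
    r = offset[v]
    r = val[5]
    if r != v and v != r:
        v = v * (val * 0)
    v = v - offset[40]
    items = 19 != val and val >= offset and (offset != v)
    v = 24 != v and v == offset
    return v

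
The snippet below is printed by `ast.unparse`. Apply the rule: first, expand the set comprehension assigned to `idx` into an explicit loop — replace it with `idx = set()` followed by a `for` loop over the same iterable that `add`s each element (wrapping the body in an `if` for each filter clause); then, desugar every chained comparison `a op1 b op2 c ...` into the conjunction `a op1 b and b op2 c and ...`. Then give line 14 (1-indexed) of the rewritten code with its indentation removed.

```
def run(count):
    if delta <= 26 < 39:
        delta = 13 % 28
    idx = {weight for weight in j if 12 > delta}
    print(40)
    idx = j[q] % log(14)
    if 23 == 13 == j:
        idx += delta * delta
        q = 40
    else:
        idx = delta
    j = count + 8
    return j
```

idx = delta

Transformed code:
def run(count):
    if delta <= 26 and 26 < 39:
        delta = 13 % 28
    idx = set()
    for weight in j:
        if 12 > delta:
            idx.add(weight)
    print(40)
    idx = j[q] % log(14)
    if 23 == 13 and 13 == j:
        idx += delta * delta
        q = 40
    else:
        idx = delta
    j = count + 8
    return j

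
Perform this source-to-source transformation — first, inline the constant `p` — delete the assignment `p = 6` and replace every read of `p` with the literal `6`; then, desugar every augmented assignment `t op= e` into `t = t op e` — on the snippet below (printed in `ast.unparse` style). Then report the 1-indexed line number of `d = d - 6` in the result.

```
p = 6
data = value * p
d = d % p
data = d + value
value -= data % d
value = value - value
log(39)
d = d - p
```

Transformed code:
data = value * 6
d = d % 6
data = d + value
value = value - data % d
value = value - value
log(39)
d = d - 6

7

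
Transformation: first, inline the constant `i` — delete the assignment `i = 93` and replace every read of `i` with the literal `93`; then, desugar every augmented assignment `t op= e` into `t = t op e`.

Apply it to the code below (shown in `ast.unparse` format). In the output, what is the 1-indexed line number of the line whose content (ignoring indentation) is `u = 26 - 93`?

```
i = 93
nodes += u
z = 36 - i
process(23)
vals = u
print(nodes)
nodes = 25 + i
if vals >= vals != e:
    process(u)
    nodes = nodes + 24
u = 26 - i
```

Transformed code:
nodes = nodes + u
z = 36 - 93
process(23)
vals = u
print(nodes)
nodes = 25 + 93
if vals >= vals != e:
    process(u)
    nodes = nodes + 24
u = 26 - 93

10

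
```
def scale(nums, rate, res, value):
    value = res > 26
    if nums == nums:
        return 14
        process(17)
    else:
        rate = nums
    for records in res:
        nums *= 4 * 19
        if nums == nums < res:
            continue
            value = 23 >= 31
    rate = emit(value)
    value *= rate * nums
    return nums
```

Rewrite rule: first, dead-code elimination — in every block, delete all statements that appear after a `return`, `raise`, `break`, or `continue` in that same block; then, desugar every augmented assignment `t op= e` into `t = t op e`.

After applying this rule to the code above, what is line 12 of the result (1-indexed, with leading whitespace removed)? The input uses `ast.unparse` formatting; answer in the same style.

value = value * (rate * nums)

Transformed code:
def scale(nums, rate, res, value):
    value = res > 26
    if nums == nums:
        return 14
    else:
        rate = nums
    for records in res:
        nums = nums * (4 * 19)
        if nums == nums < res:
            continue
    rate = emit(value)
    value = value * (rate * nums)
    return nums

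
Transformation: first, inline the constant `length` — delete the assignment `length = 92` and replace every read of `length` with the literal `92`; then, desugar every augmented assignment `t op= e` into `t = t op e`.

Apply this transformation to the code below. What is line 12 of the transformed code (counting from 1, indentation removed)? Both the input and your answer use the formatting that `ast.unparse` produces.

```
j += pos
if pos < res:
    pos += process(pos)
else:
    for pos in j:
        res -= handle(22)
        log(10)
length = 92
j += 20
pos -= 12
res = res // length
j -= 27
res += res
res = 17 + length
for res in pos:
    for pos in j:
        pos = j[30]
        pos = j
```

res = res + res

Transformed code:
j = j + pos
if pos < res:
    pos = pos + process(pos)
else:
    for pos in j:
        res = res - handle(22)
        log(10)
j = j + 20
pos = pos - 12
res = res // 92
j = j - 27
res = res + res
res = 17 + 92
for res in pos:
    for pos in j:
        pos = j[30]
        pos = j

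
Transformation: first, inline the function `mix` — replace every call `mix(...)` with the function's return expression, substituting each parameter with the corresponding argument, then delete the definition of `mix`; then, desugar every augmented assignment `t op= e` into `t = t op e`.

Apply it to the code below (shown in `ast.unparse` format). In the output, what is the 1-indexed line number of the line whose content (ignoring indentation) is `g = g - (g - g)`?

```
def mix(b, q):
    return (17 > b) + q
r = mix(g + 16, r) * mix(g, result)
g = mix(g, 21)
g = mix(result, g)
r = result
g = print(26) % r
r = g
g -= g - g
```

Transformed code:
r = ((17 > g + 16) + r) * ((17 > g) + result)
g = (17 > g) + 21
g = (17 > result) + g
r = result
g = print(26) % r
r = g
g = g - (g - g)

7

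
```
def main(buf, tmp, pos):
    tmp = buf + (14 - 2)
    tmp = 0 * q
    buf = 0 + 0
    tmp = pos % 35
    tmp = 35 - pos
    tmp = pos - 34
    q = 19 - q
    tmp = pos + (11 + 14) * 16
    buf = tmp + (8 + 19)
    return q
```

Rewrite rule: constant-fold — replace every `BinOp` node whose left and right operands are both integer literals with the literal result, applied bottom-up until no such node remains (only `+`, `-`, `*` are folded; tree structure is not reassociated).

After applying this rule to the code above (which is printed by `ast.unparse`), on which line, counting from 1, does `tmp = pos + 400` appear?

9

Transformed code:
def main(buf, tmp, pos):
    tmp = buf + 12
    tmp = 0 * q
    buf = 0
    tmp = pos % 35
    tmp = 35 - pos
    tmp = pos - 34
    q = 19 - q
    tmp = pos + 400
    buf = tmp + 27
    return q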